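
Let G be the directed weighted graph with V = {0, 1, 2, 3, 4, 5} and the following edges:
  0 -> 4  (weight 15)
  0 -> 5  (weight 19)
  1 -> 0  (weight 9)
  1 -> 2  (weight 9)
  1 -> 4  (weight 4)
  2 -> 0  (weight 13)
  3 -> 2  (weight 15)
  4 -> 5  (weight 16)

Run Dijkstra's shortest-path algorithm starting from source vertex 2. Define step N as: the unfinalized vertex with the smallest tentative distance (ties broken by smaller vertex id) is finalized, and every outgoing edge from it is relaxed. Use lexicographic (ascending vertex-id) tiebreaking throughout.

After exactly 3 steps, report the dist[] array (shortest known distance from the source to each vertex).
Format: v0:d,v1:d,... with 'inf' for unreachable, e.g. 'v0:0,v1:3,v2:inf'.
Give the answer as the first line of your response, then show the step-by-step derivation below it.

v0:13,v1:inf,v2:0,v3:inf,v4:28,v5:32

step 1: dist = v0:13,v1:inf,v2:0,v3:inf,v4:inf,v5:inf
step 2: dist = v0:13,v1:inf,v2:0,v3:inf,v4:28,v5:32
step 3: dist = v0:13,v1:inf,v2:0,v3:inf,v4:28,v5:32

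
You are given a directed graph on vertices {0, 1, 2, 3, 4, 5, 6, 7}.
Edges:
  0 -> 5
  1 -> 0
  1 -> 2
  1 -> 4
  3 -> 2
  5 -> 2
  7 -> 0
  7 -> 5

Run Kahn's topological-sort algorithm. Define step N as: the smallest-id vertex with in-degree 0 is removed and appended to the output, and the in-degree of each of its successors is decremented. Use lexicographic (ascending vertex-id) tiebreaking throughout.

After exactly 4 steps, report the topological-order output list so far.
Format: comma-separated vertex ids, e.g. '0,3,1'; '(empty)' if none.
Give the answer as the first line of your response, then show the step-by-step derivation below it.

1,3,4,6

step 1: output 1; order=[1]; indeg=(1,0,2,0,0,2,0,0)
step 2: output 3; order=[1,3]; indeg=(1,0,1,0,0,2,0,0)
step 3: output 4; order=[1,3,4]; indeg=(1,0,1,0,0,2,0,0)
step 4: output 6; order=[1,3,4,6]; indeg=(1,0,1,0,0,2,0,0)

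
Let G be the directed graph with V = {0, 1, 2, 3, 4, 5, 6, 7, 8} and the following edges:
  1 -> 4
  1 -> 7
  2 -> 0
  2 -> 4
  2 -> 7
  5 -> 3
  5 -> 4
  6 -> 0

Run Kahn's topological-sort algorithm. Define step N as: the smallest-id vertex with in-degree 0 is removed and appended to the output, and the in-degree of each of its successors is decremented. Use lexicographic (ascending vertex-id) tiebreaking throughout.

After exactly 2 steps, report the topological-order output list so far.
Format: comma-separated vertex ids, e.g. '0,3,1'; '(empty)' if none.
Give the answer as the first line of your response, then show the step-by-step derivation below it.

1,2

step 1: output 1; order=[1]; indeg=(2,0,0,1,2,0,0,1,0)
step 2: output 2; order=[1,2]; indeg=(1,0,0,1,1,0,0,0,0)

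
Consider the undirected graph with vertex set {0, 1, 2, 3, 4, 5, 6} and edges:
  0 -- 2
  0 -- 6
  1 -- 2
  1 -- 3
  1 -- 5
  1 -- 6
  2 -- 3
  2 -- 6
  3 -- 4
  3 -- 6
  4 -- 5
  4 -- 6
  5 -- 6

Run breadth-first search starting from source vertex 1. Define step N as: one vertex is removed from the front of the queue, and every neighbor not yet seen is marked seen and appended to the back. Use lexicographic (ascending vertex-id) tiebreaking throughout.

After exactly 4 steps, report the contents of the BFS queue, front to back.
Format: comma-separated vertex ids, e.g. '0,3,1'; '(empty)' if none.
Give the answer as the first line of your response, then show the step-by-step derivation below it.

6,0,4

step 1: dequeue 1; queue=[2,3,5,6]; order=1
step 2: dequeue 2; queue=[3,5,6,0]; order=1,2
step 3: dequeue 3; queue=[5,6,0,4]; order=1,2,3
step 4: dequeue 5; queue=[6,0,4]; order=1,2,3,5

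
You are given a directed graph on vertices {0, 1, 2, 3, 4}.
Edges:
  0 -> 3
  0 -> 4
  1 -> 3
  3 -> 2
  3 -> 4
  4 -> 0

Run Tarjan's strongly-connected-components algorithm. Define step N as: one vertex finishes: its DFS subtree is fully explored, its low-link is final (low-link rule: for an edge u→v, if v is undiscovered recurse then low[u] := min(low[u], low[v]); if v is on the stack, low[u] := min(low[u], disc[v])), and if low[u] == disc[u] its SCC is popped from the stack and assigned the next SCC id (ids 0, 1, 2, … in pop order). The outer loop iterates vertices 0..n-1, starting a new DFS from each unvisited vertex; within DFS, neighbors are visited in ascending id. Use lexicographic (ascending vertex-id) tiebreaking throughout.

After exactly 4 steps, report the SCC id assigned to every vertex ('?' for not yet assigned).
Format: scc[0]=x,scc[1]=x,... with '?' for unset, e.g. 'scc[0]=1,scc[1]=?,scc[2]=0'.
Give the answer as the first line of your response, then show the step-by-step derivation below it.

scc[0]=1,scc[1]=?,scc[2]=0,scc[3]=1,scc[4]=1

step 1: low=(low[0]=0,low[1]=?,low[2]=2,low[3]=1,low[4]=?); scc=(scc[0]=?,scc[1]=?,scc[2]=0,scc[3]=?,scc[4]=?)
step 2: low=(low[0]=0,low[1]=?,low[2]=2,low[3]=1,low[4]=0); scc=(scc[0]=?,scc[1]=?,scc[2]=0,scc[3]=?,scc[4]=?)
step 3: low=(low[0]=0,low[1]=?,low[2]=2,low[3]=0,low[4]=0); scc=(scc[0]=?,scc[1]=?,scc[2]=0,scc[3]=?,scc[4]=?)
step 4: low=(low[0]=0,low[1]=?,low[2]=2,low[3]=0,low[4]=0); scc=(scc[0]=1,scc[1]=?,scc[2]=0,scc[3]=1,scc[4]=1)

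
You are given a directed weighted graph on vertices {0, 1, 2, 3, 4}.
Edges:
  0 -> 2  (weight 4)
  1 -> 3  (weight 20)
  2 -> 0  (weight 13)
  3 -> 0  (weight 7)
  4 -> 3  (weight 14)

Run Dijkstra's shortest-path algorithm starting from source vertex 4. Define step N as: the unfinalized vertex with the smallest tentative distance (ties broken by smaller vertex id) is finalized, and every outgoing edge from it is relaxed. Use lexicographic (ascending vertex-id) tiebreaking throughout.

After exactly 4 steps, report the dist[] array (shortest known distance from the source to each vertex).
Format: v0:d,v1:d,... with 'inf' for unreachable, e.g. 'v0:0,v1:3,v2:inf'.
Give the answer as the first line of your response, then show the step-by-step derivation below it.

v0:21,v1:inf,v2:25,v3:14,v4:0

step 1: dist = v0:inf,v1:inf,v2:inf,v3:14,v4:0
step 2: dist = v0:21,v1:inf,v2:inf,v3:14,v4:0
step 3: dist = v0:21,v1:inf,v2:25,v3:14,v4:0
step 4: dist = v0:21,v1:inf,v2:25,v3:14,v4:0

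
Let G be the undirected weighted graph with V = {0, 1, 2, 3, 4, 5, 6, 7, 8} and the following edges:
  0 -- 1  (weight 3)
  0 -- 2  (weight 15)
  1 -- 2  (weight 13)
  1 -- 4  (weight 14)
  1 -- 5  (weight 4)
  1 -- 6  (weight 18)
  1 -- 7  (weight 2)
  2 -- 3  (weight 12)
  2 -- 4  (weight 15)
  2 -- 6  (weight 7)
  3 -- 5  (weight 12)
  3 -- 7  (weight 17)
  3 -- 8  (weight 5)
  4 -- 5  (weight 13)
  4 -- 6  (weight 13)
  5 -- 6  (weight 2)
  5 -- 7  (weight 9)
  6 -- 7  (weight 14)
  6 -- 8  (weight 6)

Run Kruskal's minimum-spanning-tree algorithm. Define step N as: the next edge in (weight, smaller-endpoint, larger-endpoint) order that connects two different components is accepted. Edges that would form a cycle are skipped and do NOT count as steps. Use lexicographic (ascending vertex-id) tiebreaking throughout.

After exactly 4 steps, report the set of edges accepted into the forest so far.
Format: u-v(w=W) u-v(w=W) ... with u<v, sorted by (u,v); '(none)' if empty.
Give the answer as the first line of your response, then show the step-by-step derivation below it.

0-1(w=3) 1-5(w=4) 1-7(w=2) 5-6(w=2)

step 1: add edge 1-7 (w=2); MST = {1-7(w=2)}
step 2: add edge 5-6 (w=2); MST = {1-7(w=2) 5-6(w=2)}
step 3: add edge 0-1 (w=3); MST = {0-1(w=3) 1-7(w=2) 5-6(w=2)}
step 4: add edge 1-5 (w=4); MST = {0-1(w=3) 1-5(w=4) 1-7(w=2) 5-6(w=2)}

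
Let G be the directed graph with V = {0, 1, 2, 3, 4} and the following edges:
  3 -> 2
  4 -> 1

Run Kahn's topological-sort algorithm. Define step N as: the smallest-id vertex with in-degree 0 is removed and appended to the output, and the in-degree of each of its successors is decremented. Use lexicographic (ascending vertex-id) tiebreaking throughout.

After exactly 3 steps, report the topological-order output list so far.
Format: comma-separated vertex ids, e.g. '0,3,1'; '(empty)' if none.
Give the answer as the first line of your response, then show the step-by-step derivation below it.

0,3,2

step 1: output 0; order=[0]; indeg=(0,1,1,0,0)
step 2: output 3; order=[0,3]; indeg=(0,1,0,0,0)
step 3: output 2; order=[0,3,2]; indeg=(0,1,0,0,0)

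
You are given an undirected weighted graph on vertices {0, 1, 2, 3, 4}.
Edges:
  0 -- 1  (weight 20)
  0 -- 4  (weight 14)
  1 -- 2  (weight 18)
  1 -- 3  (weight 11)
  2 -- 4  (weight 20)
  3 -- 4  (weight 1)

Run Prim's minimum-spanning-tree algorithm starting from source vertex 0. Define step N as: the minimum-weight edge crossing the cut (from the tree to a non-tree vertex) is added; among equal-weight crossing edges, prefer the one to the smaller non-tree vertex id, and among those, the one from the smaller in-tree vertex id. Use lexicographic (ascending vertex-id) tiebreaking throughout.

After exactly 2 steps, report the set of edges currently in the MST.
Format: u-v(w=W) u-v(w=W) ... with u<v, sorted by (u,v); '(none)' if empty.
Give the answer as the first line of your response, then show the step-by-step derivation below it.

0-4(w=14) 3-4(w=1)

step 1: add edge 0-4 (w=14); MST = {0-4(w=14)}
step 2: add edge 3-4 (w=1); MST = {0-4(w=14) 3-4(w=1)}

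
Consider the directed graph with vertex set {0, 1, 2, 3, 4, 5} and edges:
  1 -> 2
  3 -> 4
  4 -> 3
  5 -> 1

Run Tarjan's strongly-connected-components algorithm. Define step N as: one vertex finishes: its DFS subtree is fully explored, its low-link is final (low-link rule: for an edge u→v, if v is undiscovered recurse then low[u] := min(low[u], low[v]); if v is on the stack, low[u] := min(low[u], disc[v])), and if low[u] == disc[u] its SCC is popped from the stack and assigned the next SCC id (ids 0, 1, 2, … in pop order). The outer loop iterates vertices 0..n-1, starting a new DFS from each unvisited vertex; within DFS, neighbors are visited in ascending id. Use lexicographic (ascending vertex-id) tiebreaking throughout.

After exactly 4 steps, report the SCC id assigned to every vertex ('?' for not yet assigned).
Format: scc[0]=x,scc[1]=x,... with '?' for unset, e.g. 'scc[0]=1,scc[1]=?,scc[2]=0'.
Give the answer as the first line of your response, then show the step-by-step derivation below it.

scc[0]=0,scc[1]=2,scc[2]=1,scc[3]=?,scc[4]=?,scc[5]=?

step 1: low=(low[0]=0,low[1]=?,low[2]=?,low[3]=?,low[4]=?,low[5]=?); scc=(scc[0]=0,scc[1]=?,scc[2]=?,scc[3]=?,scc[4]=?,scc[5]=?)
step 2: low=(low[0]=0,low[1]=1,low[2]=2,low[3]=?,low[4]=?,low[5]=?); scc=(scc[0]=0,scc[1]=?,scc[2]=1,scc[3]=?,scc[4]=?,scc[5]=?)
step 3: low=(low[0]=0,low[1]=1,low[2]=2,low[3]=?,low[4]=?,low[5]=?); scc=(scc[0]=0,scc[1]=2,scc[2]=1,scc[3]=?,scc[4]=?,scc[5]=?)
step 4: low=(low[0]=0,low[1]=1,low[2]=2,low[3]=3,low[4]=3,low[5]=?); scc=(scc[0]=0,scc[1]=2,scc[2]=1,scc[3]=?,scc[4]=?,scc[5]=?)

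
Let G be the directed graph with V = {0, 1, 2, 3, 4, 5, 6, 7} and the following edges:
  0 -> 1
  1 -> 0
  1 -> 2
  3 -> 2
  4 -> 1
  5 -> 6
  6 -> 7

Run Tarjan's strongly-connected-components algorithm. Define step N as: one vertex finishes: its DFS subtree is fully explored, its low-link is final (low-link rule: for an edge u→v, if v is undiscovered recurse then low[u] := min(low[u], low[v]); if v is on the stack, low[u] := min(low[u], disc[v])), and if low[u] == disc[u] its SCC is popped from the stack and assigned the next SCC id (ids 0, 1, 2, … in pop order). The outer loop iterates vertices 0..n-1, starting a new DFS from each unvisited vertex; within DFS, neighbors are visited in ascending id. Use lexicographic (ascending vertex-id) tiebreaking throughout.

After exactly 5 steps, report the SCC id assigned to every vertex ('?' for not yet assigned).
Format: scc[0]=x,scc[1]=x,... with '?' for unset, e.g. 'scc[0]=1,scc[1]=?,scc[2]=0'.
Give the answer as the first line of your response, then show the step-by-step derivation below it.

scc[0]=1,scc[1]=1,scc[2]=0,scc[3]=2,scc[4]=3,scc[5]=?,scc[6]=?,scc[7]=?

step 1: low=(low[0]=0,low[1]=0,low[2]=2,low[3]=?,low[4]=?,low[5]=?,low[6]=?,low[7]=?); scc=(scc[0]=?,scc[1]=?,scc[2]=0,scc[3]=?,scc[4]=?,scc[5]=?,scc[6]=?,scc[7]=?)
step 2: low=(low[0]=0,low[1]=0,low[2]=2,low[3]=?,low[4]=?,low[5]=?,low[6]=?,low[7]=?); scc=(scc[0]=?,scc[1]=?,scc[2]=0,scc[3]=?,scc[4]=?,scc[5]=?,scc[6]=?,scc[7]=?)
step 3: low=(low[0]=0,low[1]=0,low[2]=2,low[3]=?,low[4]=?,low[5]=?,low[6]=?,low[7]=?); scc=(scc[0]=1,scc[1]=1,scc[2]=0,scc[3]=?,scc[4]=?,scc[5]=?,scc[6]=?,scc[7]=?)
step 4: low=(low[0]=0,low[1]=0,low[2]=2,low[3]=3,low[4]=?,low[5]=?,low[6]=?,low[7]=?); scc=(scc[0]=1,scc[1]=1,scc[2]=0,scc[3]=2,scc[4]=?,scc[5]=?,scc[6]=?,scc[7]=?)
step 5: low=(low[0]=0,low[1]=0,low[2]=2,low[3]=3,low[4]=4,low[5]=?,low[6]=?,low[7]=?); scc=(scc[0]=1,scc[1]=1,scc[2]=0,scc[3]=2,scc[4]=3,scc[5]=?,scc[6]=?,scc[7]=?)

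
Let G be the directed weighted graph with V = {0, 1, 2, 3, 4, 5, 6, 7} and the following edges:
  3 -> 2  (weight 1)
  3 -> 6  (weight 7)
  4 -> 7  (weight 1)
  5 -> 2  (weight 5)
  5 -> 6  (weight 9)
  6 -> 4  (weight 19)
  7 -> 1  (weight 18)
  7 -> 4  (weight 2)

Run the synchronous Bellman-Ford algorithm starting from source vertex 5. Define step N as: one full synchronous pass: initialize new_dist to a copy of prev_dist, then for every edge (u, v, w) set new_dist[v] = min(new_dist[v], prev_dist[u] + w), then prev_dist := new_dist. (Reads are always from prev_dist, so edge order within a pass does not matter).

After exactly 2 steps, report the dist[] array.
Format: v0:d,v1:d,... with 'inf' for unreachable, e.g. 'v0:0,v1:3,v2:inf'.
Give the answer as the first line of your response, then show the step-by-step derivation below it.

v0:inf,v1:inf,v2:5,v3:inf,v4:28,v5:0,v6:9,v7:inf

step 1: dist = v0:inf,v1:inf,v2:5,v3:inf,v4:inf,v5:0,v6:9,v7:inf
step 2: dist = v0:inf,v1:inf,v2:5,v3:inf,v4:28,v5:0,v6:9,v7:inf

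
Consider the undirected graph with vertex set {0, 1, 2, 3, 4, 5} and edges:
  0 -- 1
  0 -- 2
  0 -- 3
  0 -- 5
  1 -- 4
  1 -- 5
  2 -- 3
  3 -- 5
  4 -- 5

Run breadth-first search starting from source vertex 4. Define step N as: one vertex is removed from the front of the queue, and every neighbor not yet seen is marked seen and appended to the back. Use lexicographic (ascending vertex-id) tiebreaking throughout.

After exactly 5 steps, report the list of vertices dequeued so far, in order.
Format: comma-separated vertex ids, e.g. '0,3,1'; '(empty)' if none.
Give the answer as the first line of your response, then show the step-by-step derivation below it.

4,1,5,0,3

step 1: dequeue 4; queue=[1,5]; order=4
step 2: dequeue 1; queue=[5,0]; order=4,1
step 3: dequeue 5; queue=[0,3]; order=4,1,5
step 4: dequeue 0; queue=[3,2]; order=4,1,5,0
step 5: dequeue 3; queue=[2]; order=4,1,5,0,3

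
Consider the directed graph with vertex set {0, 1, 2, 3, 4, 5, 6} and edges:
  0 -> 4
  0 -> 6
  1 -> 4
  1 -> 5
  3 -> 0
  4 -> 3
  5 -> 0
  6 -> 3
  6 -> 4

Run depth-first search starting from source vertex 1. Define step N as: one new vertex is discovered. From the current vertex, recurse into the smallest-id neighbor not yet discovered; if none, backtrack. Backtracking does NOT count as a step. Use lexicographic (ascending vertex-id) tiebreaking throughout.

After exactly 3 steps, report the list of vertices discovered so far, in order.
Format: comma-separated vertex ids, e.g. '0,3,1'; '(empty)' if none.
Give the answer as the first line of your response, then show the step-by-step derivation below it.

1,4,3

step 1: discover 1; path=1; order=1
step 2: discover 4; path=1>4; order=1,4
step 3: discover 3; path=1>4>3; order=1,4,3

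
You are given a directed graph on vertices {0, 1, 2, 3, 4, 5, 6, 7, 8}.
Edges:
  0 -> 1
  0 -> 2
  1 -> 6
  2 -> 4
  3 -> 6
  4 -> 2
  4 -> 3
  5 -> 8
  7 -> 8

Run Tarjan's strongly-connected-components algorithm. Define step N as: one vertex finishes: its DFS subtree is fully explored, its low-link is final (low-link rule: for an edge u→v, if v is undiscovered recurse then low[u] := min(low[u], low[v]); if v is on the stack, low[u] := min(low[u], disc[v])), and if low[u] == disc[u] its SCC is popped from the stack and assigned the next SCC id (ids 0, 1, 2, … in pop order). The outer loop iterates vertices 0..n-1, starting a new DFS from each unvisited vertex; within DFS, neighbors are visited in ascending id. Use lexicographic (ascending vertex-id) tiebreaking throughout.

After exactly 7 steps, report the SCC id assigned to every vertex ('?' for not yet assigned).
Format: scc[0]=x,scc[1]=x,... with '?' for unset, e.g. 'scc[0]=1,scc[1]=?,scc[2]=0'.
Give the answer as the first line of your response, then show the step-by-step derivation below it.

scc[0]=4,scc[1]=1,scc[2]=3,scc[3]=2,scc[4]=3,scc[5]=?,scc[6]=0,scc[7]=?,scc[8]=5

step 1: low=(low[0]=0,low[1]=1,low[2]=?,low[3]=?,low[4]=?,low[5]=?,low[6]=2,low[7]=?,low[8]=?); scc=(scc[0]=?,scc[1]=?,scc[2]=?,scc[3]=?,scc[4]=?,scc[5]=?,scc[6]=0,scc[7]=?,scc[8]=?)
step 2: low=(low[0]=0,low[1]=1,low[2]=?,low[3]=?,low[4]=?,low[5]=?,low[6]=2,low[7]=?,low[8]=?); scc=(scc[0]=?,scc[1]=1,scc[2]=?,scc[3]=?,scc[4]=?,scc[5]=?,scc[6]=0,scc[7]=?,scc[8]=?)
step 3: low=(low[0]=0,low[1]=1,low[2]=3,low[3]=5,low[4]=3,low[5]=?,low[6]=2,low[7]=?,low[8]=?); scc=(scc[0]=?,scc[1]=1,scc[2]=?,scc[3]=2,scc[4]=?,scc[5]=?,scc[6]=0,scc[7]=?,scc[8]=?)
step 4: low=(low[0]=0,low[1]=1,low[2]=3,low[3]=5,low[4]=3,low[5]=?,low[6]=2,low[7]=?,low[8]=?); scc=(scc[0]=?,scc[1]=1,scc[2]=?,scc[3]=2,scc[4]=?,scc[5]=?,scc[6]=0,scc[7]=?,scc[8]=?)
step 5: low=(low[0]=0,low[1]=1,low[2]=3,low[3]=5,low[4]=3,low[5]=?,low[6]=2,low[7]=?,low[8]=?); scc=(scc[0]=?,scc[1]=1,scc[2]=3,scc[3]=2,scc[4]=3,scc[5]=?,scc[6]=0,scc[7]=?,scc[8]=?)
step 6: low=(low[0]=0,low[1]=1,low[2]=3,low[3]=5,low[4]=3,low[5]=?,low[6]=2,low[7]=?,low[8]=?); scc=(scc[0]=4,scc[1]=1,scc[2]=3,scc[3]=2,scc[4]=3,scc[5]=?,scc[6]=0,scc[7]=?,scc[8]=?)
step 7: low=(low[0]=0,low[1]=1,low[2]=3,low[3]=5,low[4]=3,low[5]=6,low[6]=2,low[7]=?,low[8]=7); scc=(scc[0]=4,scc[1]=1,scc[2]=3,scc[3]=2,scc[4]=3,scc[5]=?,scc[6]=0,scc[7]=?,scc[8]=5)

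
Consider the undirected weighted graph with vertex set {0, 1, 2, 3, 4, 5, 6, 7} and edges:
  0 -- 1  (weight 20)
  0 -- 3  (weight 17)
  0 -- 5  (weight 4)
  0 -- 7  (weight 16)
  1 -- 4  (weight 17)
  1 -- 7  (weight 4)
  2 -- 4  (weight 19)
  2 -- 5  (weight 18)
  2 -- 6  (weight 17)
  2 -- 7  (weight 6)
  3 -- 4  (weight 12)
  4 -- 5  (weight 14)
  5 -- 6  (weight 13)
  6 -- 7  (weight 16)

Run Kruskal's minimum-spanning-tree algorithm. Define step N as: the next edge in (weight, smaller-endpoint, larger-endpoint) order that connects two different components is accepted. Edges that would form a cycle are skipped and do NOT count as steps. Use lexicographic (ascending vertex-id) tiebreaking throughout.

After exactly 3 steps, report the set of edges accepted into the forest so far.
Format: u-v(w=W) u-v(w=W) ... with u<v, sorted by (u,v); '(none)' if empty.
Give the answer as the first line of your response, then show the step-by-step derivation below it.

0-5(w=4) 1-7(w=4) 2-7(w=6)

step 1: add edge 0-5 (w=4); MST = {0-5(w=4)}
step 2: add edge 1-7 (w=4); MST = {0-5(w=4) 1-7(w=4)}
step 3: add edge 2-7 (w=6); MST = {0-5(w=4) 1-7(w=4) 2-7(w=6)}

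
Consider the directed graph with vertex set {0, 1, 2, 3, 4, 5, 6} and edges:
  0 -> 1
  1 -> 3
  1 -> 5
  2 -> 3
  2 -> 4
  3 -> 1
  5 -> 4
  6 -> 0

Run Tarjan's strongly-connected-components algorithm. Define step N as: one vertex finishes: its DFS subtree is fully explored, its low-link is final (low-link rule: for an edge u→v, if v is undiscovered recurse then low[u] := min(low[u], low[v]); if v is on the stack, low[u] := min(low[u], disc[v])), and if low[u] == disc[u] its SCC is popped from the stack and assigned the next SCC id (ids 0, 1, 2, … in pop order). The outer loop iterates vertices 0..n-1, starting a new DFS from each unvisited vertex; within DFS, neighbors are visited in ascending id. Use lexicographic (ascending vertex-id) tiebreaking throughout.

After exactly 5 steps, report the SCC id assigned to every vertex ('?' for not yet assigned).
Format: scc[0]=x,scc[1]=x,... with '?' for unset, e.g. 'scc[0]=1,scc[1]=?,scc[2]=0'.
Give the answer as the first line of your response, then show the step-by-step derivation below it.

scc[0]=3,scc[1]=2,scc[2]=?,scc[3]=2,scc[4]=0,scc[5]=1,scc[6]=?

step 1: low=(low[0]=0,low[1]=1,low[2]=?,low[3]=1,low[4]=?,low[5]=?,low[6]=?); scc=(scc[0]=?,scc[1]=?,scc[2]=?,scc[3]=?,scc[4]=?,scc[5]=?,scc[6]=?)
step 2: low=(low[0]=0,low[1]=1,low[2]=?,low[3]=1,low[4]=4,low[5]=3,low[6]=?); scc=(scc[0]=?,scc[1]=?,scc[2]=?,scc[3]=?,scc[4]=0,scc[5]=?,scc[6]=?)
step 3: low=(low[0]=0,low[1]=1,low[2]=?,low[3]=1,low[4]=4,low[5]=3,low[6]=?); scc=(scc[0]=?,scc[1]=?,scc[2]=?,scc[3]=?,scc[4]=0,scc[5]=1,scc[6]=?)
step 4: low=(low[0]=0,low[1]=1,low[2]=?,low[3]=1,low[4]=4,low[5]=3,low[6]=?); scc=(scc[0]=?,scc[1]=2,scc[2]=?,scc[3]=2,scc[4]=0,scc[5]=1,scc[6]=?)
step 5: low=(low[0]=0,low[1]=1,low[2]=?,low[3]=1,low[4]=4,low[5]=3,low[6]=?); scc=(scc[0]=3,scc[1]=2,scc[2]=?,scc[3]=2,scc[4]=0,scc[5]=1,scc[6]=?)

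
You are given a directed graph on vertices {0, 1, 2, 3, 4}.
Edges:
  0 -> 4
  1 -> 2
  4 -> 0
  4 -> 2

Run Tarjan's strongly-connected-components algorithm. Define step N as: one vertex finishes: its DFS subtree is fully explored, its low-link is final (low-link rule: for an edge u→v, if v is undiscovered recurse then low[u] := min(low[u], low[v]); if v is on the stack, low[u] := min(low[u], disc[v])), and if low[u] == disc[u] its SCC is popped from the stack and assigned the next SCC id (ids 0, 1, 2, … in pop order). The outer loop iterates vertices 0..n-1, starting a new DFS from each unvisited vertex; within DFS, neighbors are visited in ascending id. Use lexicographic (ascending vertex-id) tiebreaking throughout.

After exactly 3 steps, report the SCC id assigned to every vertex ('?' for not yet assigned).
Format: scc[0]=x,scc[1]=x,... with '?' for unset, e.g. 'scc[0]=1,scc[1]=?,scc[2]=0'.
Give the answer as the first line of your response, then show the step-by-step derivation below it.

scc[0]=1,scc[1]=?,scc[2]=0,scc[3]=?,scc[4]=1

step 1: low=(low[0]=0,low[1]=?,low[2]=2,low[3]=?,low[4]=0); scc=(scc[0]=?,scc[1]=?,scc[2]=0,scc[3]=?,scc[4]=?)
step 2: low=(low[0]=0,low[1]=?,low[2]=2,low[3]=?,low[4]=0); scc=(scc[0]=?,scc[1]=?,scc[2]=0,scc[3]=?,scc[4]=?)
step 3: low=(low[0]=0,low[1]=?,low[2]=2,low[3]=?,low[4]=0); scc=(scc[0]=1,scc[1]=?,scc[2]=0,scc[3]=?,scc[4]=1)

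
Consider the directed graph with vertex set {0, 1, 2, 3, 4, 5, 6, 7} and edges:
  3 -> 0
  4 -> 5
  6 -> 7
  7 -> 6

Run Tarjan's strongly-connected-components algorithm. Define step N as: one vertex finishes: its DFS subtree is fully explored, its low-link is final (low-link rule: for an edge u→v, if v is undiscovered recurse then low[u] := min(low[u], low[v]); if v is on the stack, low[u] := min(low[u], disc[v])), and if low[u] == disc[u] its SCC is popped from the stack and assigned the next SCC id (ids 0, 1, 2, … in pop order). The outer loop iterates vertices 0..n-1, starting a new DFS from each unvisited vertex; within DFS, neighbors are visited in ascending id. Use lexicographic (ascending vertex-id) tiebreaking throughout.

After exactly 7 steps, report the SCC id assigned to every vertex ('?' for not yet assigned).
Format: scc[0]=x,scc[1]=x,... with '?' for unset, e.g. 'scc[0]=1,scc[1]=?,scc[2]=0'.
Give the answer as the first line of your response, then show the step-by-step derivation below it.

scc[0]=0,scc[1]=1,scc[2]=2,scc[3]=3,scc[4]=5,scc[5]=4,scc[6]=?,scc[7]=?

step 1: low=(low[0]=0,low[1]=?,low[2]=?,low[3]=?,low[4]=?,low[5]=?,low[6]=?,low[7]=?); scc=(scc[0]=0,scc[1]=?,scc[2]=?,scc[3]=?,scc[4]=?,scc[5]=?,scc[6]=?,scc[7]=?)
step 2: low=(low[0]=0,low[1]=1,low[2]=?,low[3]=?,low[4]=?,low[5]=?,low[6]=?,low[7]=?); scc=(scc[0]=0,scc[1]=1,scc[2]=?,scc[3]=?,scc[4]=?,scc[5]=?,scc[6]=?,scc[7]=?)
step 3: low=(low[0]=0,low[1]=1,low[2]=2,low[3]=?,low[4]=?,low[5]=?,low[6]=?,low[7]=?); scc=(scc[0]=0,scc[1]=1,scc[2]=2,scc[3]=?,scc[4]=?,scc[5]=?,scc[6]=?,scc[7]=?)
step 4: low=(low[0]=0,low[1]=1,low[2]=2,low[3]=3,low[4]=?,low[5]=?,low[6]=?,low[7]=?); scc=(scc[0]=0,scc[1]=1,scc[2]=2,scc[3]=3,scc[4]=?,scc[5]=?,scc[6]=?,scc[7]=?)
step 5: low=(low[0]=0,low[1]=1,low[2]=2,low[3]=3,low[4]=4,low[5]=5,low[6]=?,low[7]=?); scc=(scc[0]=0,scc[1]=1,scc[2]=2,scc[3]=3,scc[4]=?,scc[5]=4,scc[6]=?,scc[7]=?)
step 6: low=(low[0]=0,low[1]=1,low[2]=2,low[3]=3,low[4]=4,low[5]=5,low[6]=?,low[7]=?); scc=(scc[0]=0,scc[1]=1,scc[2]=2,scc[3]=3,scc[4]=5,scc[5]=4,scc[6]=?,scc[7]=?)
step 7: low=(low[0]=0,low[1]=1,low[2]=2,low[3]=3,low[4]=4,low[5]=5,low[6]=6,low[7]=6); scc=(scc[0]=0,scc[1]=1,scc[2]=2,scc[3]=3,scc[4]=5,scc[5]=4,scc[6]=?,scc[7]=?)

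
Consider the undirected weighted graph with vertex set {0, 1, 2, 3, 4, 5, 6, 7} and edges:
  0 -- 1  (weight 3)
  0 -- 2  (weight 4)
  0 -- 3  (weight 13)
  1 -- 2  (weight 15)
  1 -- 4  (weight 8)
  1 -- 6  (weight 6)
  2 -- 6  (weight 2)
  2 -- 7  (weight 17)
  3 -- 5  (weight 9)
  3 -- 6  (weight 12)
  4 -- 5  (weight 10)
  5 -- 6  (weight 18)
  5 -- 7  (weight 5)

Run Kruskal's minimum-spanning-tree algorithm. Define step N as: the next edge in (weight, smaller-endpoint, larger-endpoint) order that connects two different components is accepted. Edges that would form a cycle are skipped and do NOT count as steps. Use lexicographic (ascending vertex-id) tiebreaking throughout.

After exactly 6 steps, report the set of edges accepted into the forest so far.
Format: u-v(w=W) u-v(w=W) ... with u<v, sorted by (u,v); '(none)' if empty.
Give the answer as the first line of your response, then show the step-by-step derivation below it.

0-1(w=3) 0-2(w=4) 1-4(w=8) 2-6(w=2) 3-5(w=9) 5-7(w=5)

step 1: add edge 2-6 (w=2); MST = {2-6(w=2)}
step 2: add edge 0-1 (w=3); MST = {0-1(w=3) 2-6(w=2)}
step 3: add edge 0-2 (w=4); MST = {0-1(w=3) 0-2(w=4) 2-6(w=2)}
step 4: add edge 5-7 (w=5); MST = {0-1(w=3) 0-2(w=4) 2-6(w=2) 5-7(w=5)}
step 5: add edge 1-4 (w=8); MST = {0-1(w=3) 0-2(w=4) 1-4(w=8) 2-6(w=2) 5-7(w=5)}
step 6: add edge 3-5 (w=9); MST = {0-1(w=3) 0-2(w=4) 1-4(w=8) 2-6(w=2) 3-5(w=9) 5-7(w=5)}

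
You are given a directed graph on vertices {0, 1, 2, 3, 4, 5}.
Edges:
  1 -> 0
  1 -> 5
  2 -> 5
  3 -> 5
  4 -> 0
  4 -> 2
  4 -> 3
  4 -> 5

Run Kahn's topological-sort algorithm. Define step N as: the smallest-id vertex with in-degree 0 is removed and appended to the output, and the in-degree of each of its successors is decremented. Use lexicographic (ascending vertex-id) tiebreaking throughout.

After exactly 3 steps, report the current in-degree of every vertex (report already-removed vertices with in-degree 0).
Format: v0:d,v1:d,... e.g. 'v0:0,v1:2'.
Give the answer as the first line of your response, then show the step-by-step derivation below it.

v0:0,v1:0,v2:0,v3:0,v4:0,v5:2

step 1: output 1; order=[1]; indeg=(1,0,1,1,0,3)
step 2: output 4; order=[1,4]; indeg=(0,0,0,0,0,2)
step 3: output 0; order=[1,4,0]; indeg=(0,0,0,0,0,2)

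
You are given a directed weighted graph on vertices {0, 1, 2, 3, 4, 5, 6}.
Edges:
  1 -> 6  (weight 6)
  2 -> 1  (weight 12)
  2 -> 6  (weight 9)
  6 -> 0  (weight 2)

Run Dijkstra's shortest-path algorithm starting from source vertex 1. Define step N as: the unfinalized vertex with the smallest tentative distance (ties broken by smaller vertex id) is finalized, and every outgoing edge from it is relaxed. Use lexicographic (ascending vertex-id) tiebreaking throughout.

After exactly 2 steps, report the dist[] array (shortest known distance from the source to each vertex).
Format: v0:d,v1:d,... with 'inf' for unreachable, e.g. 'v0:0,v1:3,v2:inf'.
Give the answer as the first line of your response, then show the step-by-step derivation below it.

v0:8,v1:0,v2:inf,v3:inf,v4:inf,v5:inf,v6:6

step 1: dist = v0:inf,v1:0,v2:inf,v3:inf,v4:inf,v5:inf,v6:6
step 2: dist = v0:8,v1:0,v2:inf,v3:inf,v4:inf,v5:inf,v6:6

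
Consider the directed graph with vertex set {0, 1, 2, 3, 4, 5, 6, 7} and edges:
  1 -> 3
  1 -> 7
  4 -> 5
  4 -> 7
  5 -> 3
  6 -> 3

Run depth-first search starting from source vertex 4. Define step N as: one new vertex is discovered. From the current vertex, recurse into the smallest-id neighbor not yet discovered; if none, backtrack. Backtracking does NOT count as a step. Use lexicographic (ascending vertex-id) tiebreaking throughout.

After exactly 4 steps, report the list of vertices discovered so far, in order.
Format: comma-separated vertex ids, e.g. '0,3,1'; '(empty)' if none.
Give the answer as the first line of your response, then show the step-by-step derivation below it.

4,5,3,7

step 1: discover 4; path=4; order=4
step 2: discover 5; path=4>5; order=4,5
step 3: discover 3; path=4>5>3; order=4,5,3
step 4: discover 7; path=4>7; order=4,5,3,7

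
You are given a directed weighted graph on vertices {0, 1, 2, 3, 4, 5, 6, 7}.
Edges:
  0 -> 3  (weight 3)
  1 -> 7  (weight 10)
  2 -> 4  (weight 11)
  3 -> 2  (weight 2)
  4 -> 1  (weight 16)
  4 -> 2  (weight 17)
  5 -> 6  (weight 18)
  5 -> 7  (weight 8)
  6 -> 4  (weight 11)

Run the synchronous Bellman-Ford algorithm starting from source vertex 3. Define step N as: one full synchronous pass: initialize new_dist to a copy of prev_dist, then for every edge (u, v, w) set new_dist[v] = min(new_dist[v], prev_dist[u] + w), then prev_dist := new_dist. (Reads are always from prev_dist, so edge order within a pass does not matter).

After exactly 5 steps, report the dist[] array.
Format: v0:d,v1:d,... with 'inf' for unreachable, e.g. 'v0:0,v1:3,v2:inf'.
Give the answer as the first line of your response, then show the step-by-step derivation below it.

v0:inf,v1:29,v2:2,v3:0,v4:13,v5:inf,v6:inf,v7:39

step 1: dist = v0:inf,v1:inf,v2:2,v3:0,v4:inf,v5:inf,v6:inf,v7:inf
step 2: dist = v0:inf,v1:inf,v2:2,v3:0,v4:13,v5:inf,v6:inf,v7:inf
step 3: dist = v0:inf,v1:29,v2:2,v3:0,v4:13,v5:inf,v6:inf,v7:inf
step 4: dist = v0:inf,v1:29,v2:2,v3:0,v4:13,v5:inf,v6:inf,v7:39
step 5: dist = v0:inf,v1:29,v2:2,v3:0,v4:13,v5:inf,v6:inf,v7:39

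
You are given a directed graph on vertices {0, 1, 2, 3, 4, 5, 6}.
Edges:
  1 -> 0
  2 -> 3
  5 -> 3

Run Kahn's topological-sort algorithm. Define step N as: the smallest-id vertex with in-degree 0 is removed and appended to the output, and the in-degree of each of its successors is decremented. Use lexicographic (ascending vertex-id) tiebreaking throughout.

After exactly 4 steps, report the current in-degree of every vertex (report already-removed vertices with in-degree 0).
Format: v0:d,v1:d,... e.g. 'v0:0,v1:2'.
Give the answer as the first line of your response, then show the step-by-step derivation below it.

v0:0,v1:0,v2:0,v3:1,v4:0,v5:0,v6:0

step 1: output 1; order=[1]; indeg=(0,0,0,2,0,0,0)
step 2: output 0; order=[1,0]; indeg=(0,0,0,2,0,0,0)
step 3: output 2; order=[1,0,2]; indeg=(0,0,0,1,0,0,0)
step 4: output 4; order=[1,0,2,4]; indeg=(0,0,0,1,0,0,0)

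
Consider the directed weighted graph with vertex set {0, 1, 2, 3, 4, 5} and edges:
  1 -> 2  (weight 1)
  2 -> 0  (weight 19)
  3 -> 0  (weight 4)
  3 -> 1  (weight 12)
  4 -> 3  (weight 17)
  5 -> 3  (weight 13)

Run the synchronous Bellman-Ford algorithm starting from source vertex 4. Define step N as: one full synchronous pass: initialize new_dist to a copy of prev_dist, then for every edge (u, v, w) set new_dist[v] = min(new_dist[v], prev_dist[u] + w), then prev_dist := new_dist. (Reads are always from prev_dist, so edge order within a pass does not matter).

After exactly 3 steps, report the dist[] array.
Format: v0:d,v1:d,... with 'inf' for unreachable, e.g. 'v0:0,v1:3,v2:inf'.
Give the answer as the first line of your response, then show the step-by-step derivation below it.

v0:21,v1:29,v2:30,v3:17,v4:0,v5:inf

step 1: dist = v0:inf,v1:inf,v2:inf,v3:17,v4:0,v5:inf
step 2: dist = v0:21,v1:29,v2:inf,v3:17,v4:0,v5:inf
step 3: dist = v0:21,v1:29,v2:30,v3:17,v4:0,v5:inf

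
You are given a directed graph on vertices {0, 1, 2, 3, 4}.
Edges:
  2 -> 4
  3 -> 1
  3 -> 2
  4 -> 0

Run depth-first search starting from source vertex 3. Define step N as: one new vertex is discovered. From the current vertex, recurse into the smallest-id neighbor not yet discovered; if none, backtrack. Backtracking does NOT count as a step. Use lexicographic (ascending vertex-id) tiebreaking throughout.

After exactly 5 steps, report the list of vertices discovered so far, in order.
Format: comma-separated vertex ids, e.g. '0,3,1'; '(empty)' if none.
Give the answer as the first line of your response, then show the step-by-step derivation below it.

3,1,2,4,0

step 1: discover 3; path=3; order=3
step 2: discover 1; path=3>1; order=3,1
step 3: discover 2; path=3>2; order=3,1,2
step 4: discover 4; path=3>2>4; order=3,1,2,4
step 5: discover 0; path=3>2>4>0; order=3,1,2,4,0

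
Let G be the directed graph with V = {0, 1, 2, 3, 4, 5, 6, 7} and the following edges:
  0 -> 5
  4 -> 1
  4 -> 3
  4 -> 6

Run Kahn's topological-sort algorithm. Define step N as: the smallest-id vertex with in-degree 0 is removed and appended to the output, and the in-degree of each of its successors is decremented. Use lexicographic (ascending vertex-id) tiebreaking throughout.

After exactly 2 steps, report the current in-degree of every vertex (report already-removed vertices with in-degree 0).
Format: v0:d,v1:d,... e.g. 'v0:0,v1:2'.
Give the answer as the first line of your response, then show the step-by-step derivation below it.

v0:0,v1:1,v2:0,v3:1,v4:0,v5:0,v6:1,v7:0

step 1: output 0; order=[0]; indeg=(0,1,0,1,0,0,1,0)
step 2: output 2; order=[0,2]; indeg=(0,1,0,1,0,0,1,0)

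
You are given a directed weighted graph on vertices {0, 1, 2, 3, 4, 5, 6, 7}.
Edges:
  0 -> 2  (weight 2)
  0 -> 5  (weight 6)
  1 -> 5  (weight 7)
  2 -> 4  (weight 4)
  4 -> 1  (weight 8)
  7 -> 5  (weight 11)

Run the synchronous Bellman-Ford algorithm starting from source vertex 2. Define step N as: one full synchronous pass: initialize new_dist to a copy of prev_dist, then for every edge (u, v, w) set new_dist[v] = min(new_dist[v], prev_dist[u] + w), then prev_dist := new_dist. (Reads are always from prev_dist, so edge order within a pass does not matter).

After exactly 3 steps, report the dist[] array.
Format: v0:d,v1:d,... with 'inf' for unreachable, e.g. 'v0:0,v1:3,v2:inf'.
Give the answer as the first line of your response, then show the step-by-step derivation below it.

v0:inf,v1:12,v2:0,v3:inf,v4:4,v5:19,v6:inf,v7:inf

step 1: dist = v0:inf,v1:inf,v2:0,v3:inf,v4:4,v5:inf,v6:inf,v7:inf
step 2: dist = v0:inf,v1:12,v2:0,v3:inf,v4:4,v5:inf,v6:inf,v7:inf
step 3: dist = v0:inf,v1:12,v2:0,v3:inf,v4:4,v5:19,v6:inf,v7:inf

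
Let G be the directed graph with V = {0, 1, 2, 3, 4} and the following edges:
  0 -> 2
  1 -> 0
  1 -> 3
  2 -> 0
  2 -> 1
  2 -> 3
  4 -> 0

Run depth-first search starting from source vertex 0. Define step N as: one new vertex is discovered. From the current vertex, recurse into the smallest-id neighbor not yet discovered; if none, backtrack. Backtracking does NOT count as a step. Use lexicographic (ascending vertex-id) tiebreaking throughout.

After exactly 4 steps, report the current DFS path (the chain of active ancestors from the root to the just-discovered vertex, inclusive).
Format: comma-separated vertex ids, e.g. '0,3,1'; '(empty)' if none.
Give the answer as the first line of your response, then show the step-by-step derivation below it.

0,2,1,3

step 1: discover 0; path=0; order=0
step 2: discover 2; path=0>2; order=0,2
step 3: discover 1; path=0>2>1; order=0,2,1
step 4: discover 3; path=0>2>1>3; order=0,2,1,3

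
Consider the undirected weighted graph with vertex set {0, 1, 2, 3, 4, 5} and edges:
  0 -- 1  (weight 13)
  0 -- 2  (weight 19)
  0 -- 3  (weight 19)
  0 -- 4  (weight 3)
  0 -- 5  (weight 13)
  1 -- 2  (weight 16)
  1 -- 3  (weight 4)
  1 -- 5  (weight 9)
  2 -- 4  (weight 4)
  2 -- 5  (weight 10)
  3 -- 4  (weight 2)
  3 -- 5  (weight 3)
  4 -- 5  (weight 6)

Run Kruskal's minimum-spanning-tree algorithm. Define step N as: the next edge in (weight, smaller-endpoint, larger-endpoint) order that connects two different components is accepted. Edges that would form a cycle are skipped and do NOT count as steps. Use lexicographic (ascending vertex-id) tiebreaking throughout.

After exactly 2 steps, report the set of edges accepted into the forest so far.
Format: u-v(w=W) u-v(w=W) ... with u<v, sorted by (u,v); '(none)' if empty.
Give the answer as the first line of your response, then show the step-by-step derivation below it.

0-4(w=3) 3-4(w=2)

step 1: add edge 3-4 (w=2); MST = {3-4(w=2)}
step 2: add edge 0-4 (w=3); MST = {0-4(w=3) 3-4(w=2)}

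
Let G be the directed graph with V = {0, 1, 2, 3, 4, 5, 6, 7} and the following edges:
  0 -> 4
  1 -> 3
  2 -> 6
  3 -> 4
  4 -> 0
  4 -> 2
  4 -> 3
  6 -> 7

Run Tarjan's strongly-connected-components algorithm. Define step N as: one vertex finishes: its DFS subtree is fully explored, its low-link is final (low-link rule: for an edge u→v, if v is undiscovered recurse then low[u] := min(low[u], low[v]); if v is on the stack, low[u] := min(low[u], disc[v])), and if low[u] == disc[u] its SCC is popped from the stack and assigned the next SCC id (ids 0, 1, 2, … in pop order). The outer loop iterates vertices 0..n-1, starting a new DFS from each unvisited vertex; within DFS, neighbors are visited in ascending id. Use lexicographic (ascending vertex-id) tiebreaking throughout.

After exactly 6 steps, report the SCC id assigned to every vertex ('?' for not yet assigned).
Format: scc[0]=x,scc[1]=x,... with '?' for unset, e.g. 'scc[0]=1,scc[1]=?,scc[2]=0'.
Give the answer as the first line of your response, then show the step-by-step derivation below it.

scc[0]=3,scc[1]=?,scc[2]=2,scc[3]=3,scc[4]=3,scc[5]=?,scc[6]=1,scc[7]=0

step 1: low=(low[0]=0,low[1]=?,low[2]=2,low[3]=?,low[4]=0,low[5]=?,low[6]=3,low[7]=4); scc=(scc[0]=?,scc[1]=?,scc[2]=?,scc[3]=?,scc[4]=?,scc[5]=?,scc[6]=?,scc[7]=0)
step 2: low=(low[0]=0,low[1]=?,low[2]=2,low[3]=?,low[4]=0,low[5]=?,low[6]=3,low[7]=4); scc=(scc[0]=?,scc[1]=?,scc[2]=?,scc[3]=?,scc[4]=?,scc[5]=?,scc[6]=1,scc[7]=0)
step 3: low=(low[0]=0,low[1]=?,low[2]=2,low[3]=?,low[4]=0,low[5]=?,low[6]=3,low[7]=4); scc=(scc[0]=?,scc[1]=?,scc[2]=2,scc[3]=?,scc[4]=?,scc[5]=?,scc[6]=1,scc[7]=0)
step 4: low=(low[0]=0,low[1]=?,low[2]=2,low[3]=1,low[4]=0,low[5]=?,low[6]=3,low[7]=4); scc=(scc[0]=?,scc[1]=?,scc[2]=2,scc[3]=?,scc[4]=?,scc[5]=?,scc[6]=1,scc[7]=0)
step 5: low=(low[0]=0,low[1]=?,low[2]=2,low[3]=1,low[4]=0,low[5]=?,low[6]=3,low[7]=4); scc=(scc[0]=?,scc[1]=?,scc[2]=2,scc[3]=?,scc[4]=?,scc[5]=?,scc[6]=1,scc[7]=0)
step 6: low=(low[0]=0,low[1]=?,low[2]=2,low[3]=1,low[4]=0,low[5]=?,low[6]=3,low[7]=4); scc=(scc[0]=3,scc[1]=?,scc[2]=2,scc[3]=3,scc[4]=3,scc[5]=?,scc[6]=1,scc[7]=0)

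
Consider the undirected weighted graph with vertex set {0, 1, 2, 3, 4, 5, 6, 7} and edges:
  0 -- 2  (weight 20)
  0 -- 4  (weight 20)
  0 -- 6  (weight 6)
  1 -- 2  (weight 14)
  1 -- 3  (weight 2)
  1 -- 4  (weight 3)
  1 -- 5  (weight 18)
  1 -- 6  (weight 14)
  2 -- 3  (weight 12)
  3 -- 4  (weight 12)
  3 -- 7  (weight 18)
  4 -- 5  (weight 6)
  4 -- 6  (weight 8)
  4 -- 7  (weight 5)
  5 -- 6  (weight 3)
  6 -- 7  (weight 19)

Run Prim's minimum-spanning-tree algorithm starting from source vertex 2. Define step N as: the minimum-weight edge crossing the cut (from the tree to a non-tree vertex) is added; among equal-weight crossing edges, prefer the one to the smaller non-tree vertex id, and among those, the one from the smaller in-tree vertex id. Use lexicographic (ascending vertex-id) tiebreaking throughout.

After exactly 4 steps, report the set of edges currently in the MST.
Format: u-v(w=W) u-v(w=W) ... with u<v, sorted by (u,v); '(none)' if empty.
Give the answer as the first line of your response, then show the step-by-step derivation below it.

1-3(w=2) 1-4(w=3) 2-3(w=12) 4-7(w=5)

step 1: add edge 2-3 (w=12); MST = {2-3(w=12)}
step 2: add edge 1-3 (w=2); MST = {1-3(w=2) 2-3(w=12)}
step 3: add edge 1-4 (w=3); MST = {1-3(w=2) 1-4(w=3) 2-3(w=12)}
step 4: add edge 4-7 (w=5); MST = {1-3(w=2) 1-4(w=3) 2-3(w=12) 4-7(w=5)}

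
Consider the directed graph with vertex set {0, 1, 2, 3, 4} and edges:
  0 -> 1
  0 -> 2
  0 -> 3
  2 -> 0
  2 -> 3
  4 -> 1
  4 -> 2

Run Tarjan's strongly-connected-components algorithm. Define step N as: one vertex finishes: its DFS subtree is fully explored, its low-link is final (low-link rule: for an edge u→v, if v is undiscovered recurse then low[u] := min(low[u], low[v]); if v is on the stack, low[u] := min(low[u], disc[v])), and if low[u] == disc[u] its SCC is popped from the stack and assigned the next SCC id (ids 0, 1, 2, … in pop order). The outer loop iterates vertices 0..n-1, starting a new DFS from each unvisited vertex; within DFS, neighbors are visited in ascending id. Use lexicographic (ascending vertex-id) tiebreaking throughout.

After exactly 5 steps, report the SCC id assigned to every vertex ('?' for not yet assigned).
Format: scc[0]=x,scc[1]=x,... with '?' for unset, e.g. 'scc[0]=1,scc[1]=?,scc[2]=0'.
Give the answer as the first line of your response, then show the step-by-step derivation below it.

scc[0]=2,scc[1]=0,scc[2]=2,scc[3]=1,scc[4]=3

step 1: low=(low[0]=0,low[1]=1,low[2]=?,low[3]=?,low[4]=?); scc=(scc[0]=?,scc[1]=0,scc[2]=?,scc[3]=?,scc[4]=?)
step 2: low=(low[0]=0,low[1]=1,low[2]=0,low[3]=3,low[4]=?); scc=(scc[0]=?,scc[1]=0,scc[2]=?,scc[3]=1,scc[4]=?)
step 3: low=(low[0]=0,low[1]=1,low[2]=0,low[3]=3,low[4]=?); scc=(scc[0]=?,scc[1]=0,scc[2]=?,scc[3]=1,scc[4]=?)
step 4: low=(low[0]=0,low[1]=1,low[2]=0,low[3]=3,low[4]=?); scc=(scc[0]=2,scc[1]=0,scc[2]=2,scc[3]=1,scc[4]=?)
step 5: low=(low[0]=0,low[1]=1,low[2]=0,low[3]=3,low[4]=4); scc=(scc[0]=2,scc[1]=0,scc[2]=2,scc[3]=1,scc[4]=3)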